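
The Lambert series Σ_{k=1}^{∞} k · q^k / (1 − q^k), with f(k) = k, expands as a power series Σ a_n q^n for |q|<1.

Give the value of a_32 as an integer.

a_32 = 63

d|32:{32,16,8,4,2,1}  Σf=32+16+8+4+2+1=63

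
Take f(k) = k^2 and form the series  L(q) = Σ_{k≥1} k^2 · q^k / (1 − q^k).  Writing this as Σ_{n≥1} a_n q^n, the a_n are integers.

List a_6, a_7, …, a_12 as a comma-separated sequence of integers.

[q^6] f(1)=1,f(2)=4,f(3)=9,f(6)=36 ⇒ 50
q^7  k|7↦f(k): 7:49 1:1  a_7=50
d|8:{8,4,2,1}  Σf=64+16+4+1=85
q^9  k|9↦f(k): 9:81 3:9 1:1  a_9=91
d|10:{10,5,2,1}  Σf=100+25+4+1=130
q^11  k|11↦f(k): 1:1 11:121  a_11=122
d|12:{1,2,3,4,6,12}  Σf=1+4+9+16+36+144=210

50, 50, 85, 91, 130, 122, 210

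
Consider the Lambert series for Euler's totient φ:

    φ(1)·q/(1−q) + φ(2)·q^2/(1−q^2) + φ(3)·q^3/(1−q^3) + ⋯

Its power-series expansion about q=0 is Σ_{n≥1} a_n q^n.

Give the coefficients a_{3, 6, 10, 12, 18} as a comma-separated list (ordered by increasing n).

q^3  k|3↦φ(k): 3:2 1:1  a_3=3
[q^6] φ(6)=2,φ(3)=2,φ(2)=1,φ(1)=1 ⇒ 6
q^10  k|10↦φ(k): 1:1 2:1 5:4 10:4  a_10=10
q^12  k|12↦φ(k): 12:4 6:2 4:2 3:2 2:1 1:1  a_12=12
n=18: 18·1 9·2 6·3 3·6 2·9 1·18  φ→[6+6+2+2+1+1]=18

3, 6, 10, 12, 18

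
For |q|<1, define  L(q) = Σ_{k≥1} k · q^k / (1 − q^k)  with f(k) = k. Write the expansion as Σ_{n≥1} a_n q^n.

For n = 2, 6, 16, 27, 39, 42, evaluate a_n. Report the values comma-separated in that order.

q^2  k|2↦f(k): 2:2 1:1  a_2=3
[q^6] f(6)=6,f(3)=3,f(2)=2,f(1)=1 ⇒ 12
d|16:{16,8,4,2,1}  Σf=16+8+4+2+1=31
q^27  k|27↦f(k): 1:1 3:3 9:9 27:27  a_27=40
n=39: 1·39 3·13 13·3 39·1  f→[1+3+13+39]=56
n=42: 42·1 21·2 14·3 7·6 6·7 3·14 2·21 1·42  f→[42+21+14+7+6+3+2+1]=96

3, 12, 31, 40, 56, 96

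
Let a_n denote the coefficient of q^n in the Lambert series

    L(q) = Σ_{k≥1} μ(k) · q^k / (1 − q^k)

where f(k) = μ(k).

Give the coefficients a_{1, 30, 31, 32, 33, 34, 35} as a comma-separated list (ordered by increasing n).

[q^1] μ(1)=1 ⇒ 1
n=30: 1·30 2·15 3·10 5·6 6·5 10·3 15·2 30·1  μ→[1+(-1)+(-1)+(-1)+1+1+1+(-1)]=0
[q^31] μ(31)=-1,μ(1)=1 ⇒ 0
[q^32] μ(32)=0,μ(16)=0,μ(8)=0,μ(4)=0,μ(2)=-1,μ(1)=1 ⇒ 0
n=33: 33·1 11·3 3·11 1·33  μ→[1+(-1)+(-1)+1]=0
q^34  k|34↦μ(k): 1:1 2:-1 17:-1 34:1  a_34=0
q^35  k|35↦μ(k): 1:1 5:-1 7:-1 35:1  a_35=0

1, 0, 0, 0, 0, 0, 0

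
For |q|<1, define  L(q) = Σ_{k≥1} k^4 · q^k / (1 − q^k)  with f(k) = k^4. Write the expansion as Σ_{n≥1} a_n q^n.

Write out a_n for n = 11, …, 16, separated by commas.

14642, 22386, 28562, 40834, 51332, 69905

n=11: 11·1 1·11  f→[14641+1]=14642
n=12: 1·12 2·6 3·4 4·3 6·2 12·1  f→[1+16+81+256+1296+20736]=22386
d|13:{1,13}  Σf=1+28561=28562
q^14  k|14↦f(k): 1:1 2:16 7:2401 14:38416  a_14=40834
n=15: 15·1 5·3 3·5 1·15  f→[50625+625+81+1]=51332
d|16:{1,2,4,8,16}  Σf=1+16+256+4096+65536=69905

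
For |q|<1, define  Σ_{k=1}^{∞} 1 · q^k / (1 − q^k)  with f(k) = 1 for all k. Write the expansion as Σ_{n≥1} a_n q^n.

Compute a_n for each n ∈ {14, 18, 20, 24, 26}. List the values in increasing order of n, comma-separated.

d|14:{14,7,2,1}  Σf=1+1+1+1=4
d|18:{1,2,3,6,9,18}  Σf=1+1+1+1+1+1=6
[q^20] f(20)=1,f(10)=1,f(5)=1,f(4)=1,f(2)=1,f(1)=1 ⇒ 6
d|24:{1,2,3,4,6,8,12,24}  Σf=1+1+1+1+1+1+1+1=8
[q^26] f(1)=1,f(2)=1,f(13)=1,f(26)=1 ⇒ 4

4, 6, 6, 8, 4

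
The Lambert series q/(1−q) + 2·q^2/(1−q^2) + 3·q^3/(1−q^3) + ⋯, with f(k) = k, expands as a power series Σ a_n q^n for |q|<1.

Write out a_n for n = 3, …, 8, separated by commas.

n=3: 3·1 1·3  f→[3+1]=4
d|4:{1,2,4}  Σf=1+2+4=7
[q^5] f(5)=5,f(1)=1 ⇒ 6
d|6:{6,3,2,1}  Σf=6+3+2+1=12
q^7  k|7↦f(k): 7:7 1:1  a_7=8
n=8: 1·8 2·4 4·2 8·1  f→[1+2+4+8]=15

4, 7, 6, 12, 8, 15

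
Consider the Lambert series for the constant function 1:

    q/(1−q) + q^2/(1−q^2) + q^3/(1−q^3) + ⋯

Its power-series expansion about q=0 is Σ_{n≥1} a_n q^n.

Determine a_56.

n=56: 1·56 2·28 4·14 7·8 8·7 14·4 28·2 56·1  f→[1+1+1+1+1+1+1+1]=8

a_56 = 8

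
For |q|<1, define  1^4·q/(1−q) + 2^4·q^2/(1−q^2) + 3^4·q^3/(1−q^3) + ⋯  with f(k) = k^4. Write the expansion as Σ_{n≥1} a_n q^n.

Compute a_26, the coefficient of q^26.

a_26 = 485554

q^26  k|26↦f(k): 26:456976 13:28561 2:16 1:1  a_26=485554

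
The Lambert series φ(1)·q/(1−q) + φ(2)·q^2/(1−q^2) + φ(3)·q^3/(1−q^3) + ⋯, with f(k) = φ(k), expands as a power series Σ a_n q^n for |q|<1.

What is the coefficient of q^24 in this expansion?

q^24  k|24↦φ(k): 1:1 2:1 3:2 4:2 6:2 8:4 12:4 24:8  a_24=24

a_24 = 24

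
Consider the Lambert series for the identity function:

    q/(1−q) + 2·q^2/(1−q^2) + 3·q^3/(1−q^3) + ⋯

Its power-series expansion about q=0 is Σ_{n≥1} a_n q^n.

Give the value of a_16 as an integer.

[q^16] f(16)=16,f(8)=8,f(4)=4,f(2)=2,f(1)=1 ⇒ 31

a_16 = 31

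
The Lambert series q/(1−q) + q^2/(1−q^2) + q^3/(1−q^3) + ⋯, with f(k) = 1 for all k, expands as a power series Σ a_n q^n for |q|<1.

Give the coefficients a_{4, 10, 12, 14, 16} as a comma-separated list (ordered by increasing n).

3, 4, 6, 4, 5

q^4  k|4↦f(k): 1:1 2:1 4:1  a_4=3
n=10: 1·10 2·5 5·2 10·1  f→[1+1+1+1]=4
q^12  k|12↦f(k): 1:1 2:1 3:1 4:1 6:1 12:1  a_12=6
[q^14] f(1)=1,f(2)=1,f(7)=1,f(14)=1 ⇒ 4
q^16  k|16↦f(k): 1:1 2:1 4:1 8:1 16:1  a_16=5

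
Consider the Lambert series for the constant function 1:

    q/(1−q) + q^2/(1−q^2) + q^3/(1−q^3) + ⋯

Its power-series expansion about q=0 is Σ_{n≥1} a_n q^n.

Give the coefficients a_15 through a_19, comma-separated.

4, 5, 2, 6, 2

n=15: 1·15 3·5 5·3 15·1  f→[1+1+1+1]=4
q^16  k|16↦f(k): 1:1 2:1 4:1 8:1 16:1  a_16=5
d|17:{1,17}  Σf=1+1=2
n=18: 18·1 9·2 6·3 3·6 2·9 1·18  f→[1+1+1+1+1+1]=6
[q^19] f(1)=1,f(19)=1 ⇒ 2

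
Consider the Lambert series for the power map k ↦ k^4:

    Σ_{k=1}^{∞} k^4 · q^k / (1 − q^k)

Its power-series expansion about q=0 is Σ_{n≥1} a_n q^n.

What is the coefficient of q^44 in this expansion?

a_44 = 3997266

q^44  k|44↦f(k): 44:3748096 22:234256 11:14641 4:256 2:16 1:1  a_44=3997266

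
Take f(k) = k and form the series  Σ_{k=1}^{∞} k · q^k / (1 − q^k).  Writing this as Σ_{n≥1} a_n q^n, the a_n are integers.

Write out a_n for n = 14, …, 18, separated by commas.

q^14  k|14↦f(k): 14:14 7:7 2:2 1:1  a_14=24
n=15: 1·15 3·5 5·3 15·1  f→[1+3+5+15]=24
d|16:{1,2,4,8,16}  Σf=1+2+4+8+16=31
q^17  k|17↦f(k): 17:17 1:1  a_17=18
q^18  k|18↦f(k): 1:1 2:2 3:3 6:6 9:9 18:18  a_18=39

24, 24, 31, 18, 39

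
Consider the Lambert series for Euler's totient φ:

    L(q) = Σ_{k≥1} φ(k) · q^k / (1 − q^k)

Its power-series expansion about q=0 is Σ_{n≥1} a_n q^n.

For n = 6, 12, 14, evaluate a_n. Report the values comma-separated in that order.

d|6:{1,2,3,6}  Σφ=1+1+2+2=6
n=12: 12·1 6·2 4·3 3·4 2·6 1·12  φ→[4+2+2+2+1+1]=12
n=14: 14·1 7·2 2·7 1·14  φ→[6+6+1+1]=14

6, 12, 14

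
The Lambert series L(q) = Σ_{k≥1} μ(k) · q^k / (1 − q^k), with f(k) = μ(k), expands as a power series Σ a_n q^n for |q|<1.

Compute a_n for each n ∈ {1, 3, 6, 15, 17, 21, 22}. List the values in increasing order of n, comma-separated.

1, 0, 0, 0, 0, 0, 0

n=1: 1·1  μ→[1]=1
d|3:{3,1}  Σμ=(-1)+1=0
n=6: 6·1 3·2 2·3 1·6  μ→[1+(-1)+(-1)+1]=0
[q^15] μ(1)=1,μ(3)=-1,μ(5)=-1,μ(15)=1 ⇒ 0
n=17: 1·17 17·1  μ→[1+(-1)]=0
n=21: 1·21 3·7 7·3 21·1  μ→[1+(-1)+(-1)+1]=0
n=22: 1·22 2·11 11·2 22·1  μ→[1+(-1)+(-1)+1]=0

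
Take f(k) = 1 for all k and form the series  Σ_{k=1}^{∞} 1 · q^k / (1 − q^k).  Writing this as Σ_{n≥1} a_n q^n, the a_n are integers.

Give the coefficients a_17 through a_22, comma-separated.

2, 6, 2, 6, 4, 4

[q^17] f(17)=1,f(1)=1 ⇒ 2
[q^18] f(1)=1,f(2)=1,f(3)=1,f(6)=1,f(9)=1,f(18)=1 ⇒ 6
d|19:{1,19}  Σf=1+1=2
q^20  k|20↦f(k): 20:1 10:1 5:1 4:1 2:1 1:1  a_20=6
q^21  k|21↦f(k): 21:1 7:1 3:1 1:1  a_21=4
d|22:{1,2,11,22}  Σf=1+1+1+1=4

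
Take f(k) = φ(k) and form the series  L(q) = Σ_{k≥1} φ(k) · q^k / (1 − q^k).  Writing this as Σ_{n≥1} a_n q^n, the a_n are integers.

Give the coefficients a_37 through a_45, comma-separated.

d|37:{37,1}  Σφ=36+1=37
[q^38] φ(1)=1,φ(2)=1,φ(19)=18,φ(38)=18 ⇒ 38
n=39: 1·39 3·13 13·3 39·1  φ→[1+2+12+24]=39
n=40: 40·1 20·2 10·4 8·5 5·8 4·10 2·20 1·40  φ→[16+8+4+4+4+2+1+1]=40
d|41:{1,41}  Σφ=1+40=41
q^42  k|42↦φ(k): 1:1 2:1 3:2 6:2 7:6 14:6 21:12 42:12  a_42=42
[q^43] φ(43)=42,φ(1)=1 ⇒ 43
n=44: 1·44 2·22 4·11 11·4 22·2 44·1  φ→[1+1+2+10+10+20]=44
n=45: 1·45 3·15 5·9 9·5 15·3 45·1  φ→[1+2+4+6+8+24]=45

37, 38, 39, 40, 41, 42, 43, 44, 45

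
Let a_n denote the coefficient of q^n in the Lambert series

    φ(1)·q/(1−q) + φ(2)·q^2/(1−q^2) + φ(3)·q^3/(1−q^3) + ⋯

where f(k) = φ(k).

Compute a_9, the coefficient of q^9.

[q^9] φ(1)=1,φ(3)=2,φ(9)=6 ⇒ 9

a_9 = 9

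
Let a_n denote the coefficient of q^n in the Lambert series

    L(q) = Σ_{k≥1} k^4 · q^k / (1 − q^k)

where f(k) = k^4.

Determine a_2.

a_2 = 17

d|2:{2,1}  Σf=16+1=17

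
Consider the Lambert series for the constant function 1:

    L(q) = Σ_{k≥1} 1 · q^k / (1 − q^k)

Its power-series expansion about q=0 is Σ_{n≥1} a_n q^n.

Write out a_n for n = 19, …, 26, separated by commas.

2, 6, 4, 4, 2, 8, 3, 4

[q^19] f(19)=1,f(1)=1 ⇒ 2
q^20  k|20↦f(k): 1:1 2:1 4:1 5:1 10:1 20:1  a_20=6
[q^21] f(1)=1,f(3)=1,f(7)=1,f(21)=1 ⇒ 4
d|22:{1,2,11,22}  Σf=1+1+1+1=4
q^23  k|23↦f(k): 23:1 1:1  a_23=2
[q^24] f(24)=1,f(12)=1,f(8)=1,f(6)=1,f(4)=1,f(3)=1,f(2)=1,f(1)=1 ⇒ 8
q^25  k|25↦f(k): 25:1 5:1 1:1  a_25=3
n=26: 26·1 13·2 2·13 1·26  f→[1+1+1+1]=4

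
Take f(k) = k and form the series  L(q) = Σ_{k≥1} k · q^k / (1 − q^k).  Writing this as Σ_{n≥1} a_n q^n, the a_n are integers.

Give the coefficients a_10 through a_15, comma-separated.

18, 12, 28, 14, 24, 24

d|10:{1,2,5,10}  Σf=1+2+5+10=18
n=11: 11·1 1·11  f→[11+1]=12
n=12: 12·1 6·2 4·3 3·4 2·6 1·12  f→[12+6+4+3+2+1]=28
d|13:{13,1}  Σf=13+1=14
[q^14] f(14)=14,f(7)=7,f(2)=2,f(1)=1 ⇒ 24
n=15: 15·1 5·3 3·5 1·15  f→[15+5+3+1]=24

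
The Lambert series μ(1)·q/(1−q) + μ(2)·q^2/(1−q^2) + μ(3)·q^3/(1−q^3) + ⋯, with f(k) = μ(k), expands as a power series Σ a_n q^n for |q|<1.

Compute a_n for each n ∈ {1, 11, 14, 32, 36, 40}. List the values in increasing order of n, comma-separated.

1, 0, 0, 0, 0, 0

q^1  k|1↦μ(k): 1:1  a_1=1
n=11: 1·11 11·1  μ→[1+(-1)]=0
[q^14] μ(14)=1,μ(7)=-1,μ(2)=-1,μ(1)=1 ⇒ 0
[q^32] μ(1)=1,μ(2)=-1,μ(4)=0,μ(8)=0,μ(16)=0,μ(32)=0 ⇒ 0
q^36  k|36↦μ(k): 36:0 18:0 12:0 9:0 6:1 4:0 3:-1 2:-1 1:1  a_36=0
[q^40] μ(1)=1,μ(2)=-1,μ(4)=0,μ(5)=-1,μ(8)=0,μ(10)=1,μ(20)=0,μ(40)=0 ⇒ 0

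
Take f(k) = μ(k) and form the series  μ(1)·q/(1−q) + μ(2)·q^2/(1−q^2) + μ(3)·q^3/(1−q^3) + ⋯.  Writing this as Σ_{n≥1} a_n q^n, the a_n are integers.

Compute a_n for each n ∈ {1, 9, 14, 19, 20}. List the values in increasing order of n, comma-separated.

q^1  k|1↦μ(k): 1:1  a_1=1
d|9:{1,3,9}  Σμ=1+(-1)+0=0
q^14  k|14↦μ(k): 1:1 2:-1 7:-1 14:1  a_14=0
[q^19] μ(1)=1,μ(19)=-1 ⇒ 0
[q^20] μ(20)=0,μ(10)=1,μ(5)=-1,μ(4)=0,μ(2)=-1,μ(1)=1 ⇒ 0

1, 0, 0, 0, 0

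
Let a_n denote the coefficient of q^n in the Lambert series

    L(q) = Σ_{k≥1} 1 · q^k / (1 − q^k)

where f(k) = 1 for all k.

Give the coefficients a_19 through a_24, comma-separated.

d|19:{19,1}  Σf=1+1=2
[q^20] f(20)=1,f(10)=1,f(5)=1,f(4)=1,f(2)=1,f(1)=1 ⇒ 6
n=21: 1·21 3·7 7·3 21·1  f→[1+1+1+1]=4
n=22: 1·22 2·11 11·2 22·1  f→[1+1+1+1]=4
n=23: 23·1 1·23  f→[1+1]=2
d|24:{24,12,8,6,4,3,2,1}  Σf=1+1+1+1+1+1+1+1=8

2, 6, 4, 4, 2, 8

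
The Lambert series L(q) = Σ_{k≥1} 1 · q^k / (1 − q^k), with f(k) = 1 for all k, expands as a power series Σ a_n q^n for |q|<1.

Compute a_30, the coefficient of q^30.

a_30 = 8

d|30:{1,2,3,5,6,10,15,30}  Σf=1+1+1+1+1+1+1+1=8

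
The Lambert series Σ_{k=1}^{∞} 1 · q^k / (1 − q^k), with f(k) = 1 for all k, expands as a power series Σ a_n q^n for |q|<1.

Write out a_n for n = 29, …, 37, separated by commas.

2, 8, 2, 6, 4, 4, 4, 9, 2

d|29:{29,1}  Σf=1+1=2
q^30  k|30↦f(k): 30:1 15:1 10:1 6:1 5:1 3:1 2:1 1:1  a_30=8
q^31  k|31↦f(k): 31:1 1:1  a_31=2
n=32: 32·1 16·2 8·4 4·8 2·16 1·32  f→[1+1+1+1+1+1]=6
d|33:{1,3,11,33}  Σf=1+1+1+1=4
n=34: 34·1 17·2 2·17 1·34  f→[1+1+1+1]=4
[q^35] f(35)=1,f(7)=1,f(5)=1,f(1)=1 ⇒ 4
q^36  k|36↦f(k): 1:1 2:1 3:1 4:1 6:1 9:1 12:1 18:1 36:1  a_36=9
d|37:{37,1}  Σf=1+1=2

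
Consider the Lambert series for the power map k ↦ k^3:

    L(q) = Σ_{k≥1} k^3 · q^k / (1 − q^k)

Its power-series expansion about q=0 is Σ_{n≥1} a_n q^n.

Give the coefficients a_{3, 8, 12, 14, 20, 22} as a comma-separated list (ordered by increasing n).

28, 585, 2044, 3096, 9198, 11988

d|3:{1,3}  Σf=1+27=28
[q^8] f(8)=512,f(4)=64,f(2)=8,f(1)=1 ⇒ 585
n=12: 12·1 6·2 4·3 3·4 2·6 1·12  f→[1728+216+64+27+8+1]=2044
q^14  k|14↦f(k): 1:1 2:8 7:343 14:2744  a_14=3096
n=20: 20·1 10·2 5·4 4·5 2·10 1·20  f→[8000+1000+125+64+8+1]=9198
[q^22] f(1)=1,f(2)=8,f(11)=1331,f(22)=10648 ⇒ 11988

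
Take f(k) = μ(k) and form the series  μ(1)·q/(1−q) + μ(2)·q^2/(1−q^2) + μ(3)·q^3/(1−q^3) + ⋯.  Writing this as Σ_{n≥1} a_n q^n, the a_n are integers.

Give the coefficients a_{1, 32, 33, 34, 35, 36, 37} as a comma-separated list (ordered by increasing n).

q^1  k|1↦μ(k): 1:1  a_1=1
d|32:{1,2,4,8,16,32}  Σμ=1+(-1)+0+0+0+0=0
n=33: 1·33 3·11 11·3 33·1  μ→[1+(-1)+(-1)+1]=0
[q^34] μ(34)=1,μ(17)=-1,μ(2)=-1,μ(1)=1 ⇒ 0
q^35  k|35↦μ(k): 1:1 5:-1 7:-1 35:1  a_35=0
d|36:{1,2,3,4,6,9,12,18,36}  Σμ=1+(-1)+(-1)+0+1+0+0+0+0=0
q^37  k|37↦μ(k): 1:1 37:-1  a_37=0

1, 0, 0, 0, 0, 0, 0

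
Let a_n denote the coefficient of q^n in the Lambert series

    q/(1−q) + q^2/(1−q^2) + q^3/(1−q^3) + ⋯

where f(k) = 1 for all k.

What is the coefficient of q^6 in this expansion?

a_6 = 4

d|6:{1,2,3,6}  Σf=1+1+1+1=4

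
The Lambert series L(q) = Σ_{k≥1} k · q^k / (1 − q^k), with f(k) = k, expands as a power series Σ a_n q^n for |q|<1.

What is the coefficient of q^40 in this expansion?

q^40  k|40↦f(k): 1:1 2:2 4:4 5:5 8:8 10:10 20:20 40:40  a_40=90

a_40 = 90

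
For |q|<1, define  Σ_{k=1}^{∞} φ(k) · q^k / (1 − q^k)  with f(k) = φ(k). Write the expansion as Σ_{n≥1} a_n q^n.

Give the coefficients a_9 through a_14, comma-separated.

n=9: 1·9 3·3 9·1  φ→[1+2+6]=9
[q^10] φ(1)=1,φ(2)=1,φ(5)=4,φ(10)=4 ⇒ 10
[q^11] φ(11)=10,φ(1)=1 ⇒ 11
d|12:{12,6,4,3,2,1}  Σφ=4+2+2+2+1+1=12
d|13:{13,1}  Σφ=12+1=13
d|14:{1,2,7,14}  Σφ=1+1+6+6=14

9, 10, 11, 12, 13, 14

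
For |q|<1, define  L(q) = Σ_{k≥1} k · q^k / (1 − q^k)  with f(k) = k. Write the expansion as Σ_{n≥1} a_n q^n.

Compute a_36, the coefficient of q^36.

d|36:{36,18,12,9,6,4,3,2,1}  Σf=36+18+12+9+6+4+3+2+1=91

a_36 = 91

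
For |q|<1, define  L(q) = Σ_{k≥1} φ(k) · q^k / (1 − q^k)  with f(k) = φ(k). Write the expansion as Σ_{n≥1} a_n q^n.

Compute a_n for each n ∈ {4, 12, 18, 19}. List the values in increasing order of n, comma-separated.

n=4: 4·1 2·2 1·4  φ→[2+1+1]=4
d|12:{1,2,3,4,6,12}  Σφ=1+1+2+2+2+4=12
q^18  k|18↦φ(k): 18:6 9:6 6:2 3:2 2:1 1:1  a_18=18
q^19  k|19↦φ(k): 1:1 19:18  a_19=19

4, 12, 18, 19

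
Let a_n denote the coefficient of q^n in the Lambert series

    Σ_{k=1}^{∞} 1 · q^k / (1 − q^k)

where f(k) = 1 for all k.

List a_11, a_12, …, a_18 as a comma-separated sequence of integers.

[q^11] f(11)=1,f(1)=1 ⇒ 2
[q^12] f(12)=1,f(6)=1,f(4)=1,f(3)=1,f(2)=1,f(1)=1 ⇒ 6
q^13  k|13↦f(k): 13:1 1:1  a_13=2
n=14: 14·1 7·2 2·7 1·14  f→[1+1+1+1]=4
q^15  k|15↦f(k): 1:1 3:1 5:1 15:1  a_15=4
q^16  k|16↦f(k): 1:1 2:1 4:1 8:1 16:1  a_16=5
n=17: 17·1 1·17  f→[1+1]=2
[q^18] f(1)=1,f(2)=1,f(3)=1,f(6)=1,f(9)=1,f(18)=1 ⇒ 6

2, 6, 2, 4, 4, 5, 2, 6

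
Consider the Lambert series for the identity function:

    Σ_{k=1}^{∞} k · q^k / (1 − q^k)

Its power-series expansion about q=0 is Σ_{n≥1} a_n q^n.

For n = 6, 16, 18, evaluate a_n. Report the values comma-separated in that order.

12, 31, 39

d|6:{6,3,2,1}  Σf=6+3+2+1=12
d|16:{16,8,4,2,1}  Σf=16+8+4+2+1=31
d|18:{18,9,6,3,2,1}  Σf=18+9+6+3+2+1=39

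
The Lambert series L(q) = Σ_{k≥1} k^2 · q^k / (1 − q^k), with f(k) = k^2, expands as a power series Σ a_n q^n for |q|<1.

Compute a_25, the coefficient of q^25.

q^25  k|25↦f(k): 1:1 5:25 25:625  a_25=651

a_25 = 651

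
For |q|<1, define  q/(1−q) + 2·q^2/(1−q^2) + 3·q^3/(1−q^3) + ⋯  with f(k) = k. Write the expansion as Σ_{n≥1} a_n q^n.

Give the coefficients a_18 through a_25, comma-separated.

39, 20, 42, 32, 36, 24, 60, 31

n=18: 18·1 9·2 6·3 3·6 2·9 1·18  f→[18+9+6+3+2+1]=39
d|19:{19,1}  Σf=19+1=20
q^20  k|20↦f(k): 20:20 10:10 5:5 4:4 2:2 1:1  a_20=42
d|21:{1,3,7,21}  Σf=1+3+7+21=32
d|22:{22,11,2,1}  Σf=22+11+2+1=36
q^23  k|23↦f(k): 23:23 1:1  a_23=24
[q^24] f(1)=1,f(2)=2,f(3)=3,f(4)=4,f(6)=6,f(8)=8,f(12)=12,f(24)=24 ⇒ 60
d|25:{25,5,1}  Σf=25+5+1=31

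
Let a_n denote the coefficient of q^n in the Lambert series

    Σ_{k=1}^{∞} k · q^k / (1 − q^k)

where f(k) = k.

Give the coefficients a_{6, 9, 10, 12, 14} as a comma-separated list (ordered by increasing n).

d|6:{6,3,2,1}  Σf=6+3+2+1=12
[q^9] f(9)=9,f(3)=3,f(1)=1 ⇒ 13
q^10  k|10↦f(k): 10:10 5:5 2:2 1:1  a_10=18
[q^12] f(12)=12,f(6)=6,f(4)=4,f(3)=3,f(2)=2,f(1)=1 ⇒ 28
[q^14] f(14)=14,f(7)=7,f(2)=2,f(1)=1 ⇒ 24

12, 13, 18, 28, 24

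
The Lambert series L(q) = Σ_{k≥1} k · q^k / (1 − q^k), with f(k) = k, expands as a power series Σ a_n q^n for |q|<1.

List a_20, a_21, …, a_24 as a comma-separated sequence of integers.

42, 32, 36, 24, 60

n=20: 1·20 2·10 4·5 5·4 10·2 20·1  f→[1+2+4+5+10+20]=42
d|21:{21,7,3,1}  Σf=21+7+3+1=32
n=22: 1·22 2·11 11·2 22·1  f→[1+2+11+22]=36
n=23: 1·23 23·1  f→[1+23]=24
d|24:{1,2,3,4,6,8,12,24}  Σf=1+2+3+4+6+8+12+24=60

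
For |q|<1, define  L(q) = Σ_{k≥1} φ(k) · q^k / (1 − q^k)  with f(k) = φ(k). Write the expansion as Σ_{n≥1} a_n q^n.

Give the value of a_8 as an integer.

n=8: 8·1 4·2 2·4 1·8  φ→[4+2+1+1]=8

a_8 = 8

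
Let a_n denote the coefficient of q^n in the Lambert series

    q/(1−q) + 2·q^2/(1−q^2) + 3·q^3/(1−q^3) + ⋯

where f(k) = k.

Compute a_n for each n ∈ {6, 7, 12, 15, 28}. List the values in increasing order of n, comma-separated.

12, 8, 28, 24, 56

n=6: 6·1 3·2 2·3 1·6  f→[6+3+2+1]=12
d|7:{1,7}  Σf=1+7=8
[q^12] f(12)=12,f(6)=6,f(4)=4,f(3)=3,f(2)=2,f(1)=1 ⇒ 28
n=15: 1·15 3·5 5·3 15·1  f→[1+3+5+15]=24
d|28:{1,2,4,7,14,28}  Σf=1+2+4+7+14+28=56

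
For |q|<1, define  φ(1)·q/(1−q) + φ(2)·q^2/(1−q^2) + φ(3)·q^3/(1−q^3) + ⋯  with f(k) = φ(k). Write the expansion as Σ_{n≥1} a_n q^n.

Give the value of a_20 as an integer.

d|20:{20,10,5,4,2,1}  Σφ=8+4+4+2+1+1=20

a_20 = 20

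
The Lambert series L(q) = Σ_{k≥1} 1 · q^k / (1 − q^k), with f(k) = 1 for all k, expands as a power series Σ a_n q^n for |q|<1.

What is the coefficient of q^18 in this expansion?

q^18  k|18↦f(k): 1:1 2:1 3:1 6:1 9:1 18:1  a_18=6

a_18 = 6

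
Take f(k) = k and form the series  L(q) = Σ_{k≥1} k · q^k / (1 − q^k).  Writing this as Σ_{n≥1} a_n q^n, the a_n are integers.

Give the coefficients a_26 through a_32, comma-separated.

42, 40, 56, 30, 72, 32, 63

q^26  k|26↦f(k): 26:26 13:13 2:2 1:1  a_26=42
n=27: 1·27 3·9 9·3 27·1  f→[1+3+9+27]=40
[q^28] f(1)=1,f(2)=2,f(4)=4,f(7)=7,f(14)=14,f(28)=28 ⇒ 56
q^29  k|29↦f(k): 29:29 1:1  a_29=30
n=30: 30·1 15·2 10·3 6·5 5·6 3·10 2·15 1·30  f→[30+15+10+6+5+3+2+1]=72
q^31  k|31↦f(k): 31:31 1:1  a_31=32
q^32  k|32↦f(k): 32:32 16:16 8:8 4:4 2:2 1:1  a_32=63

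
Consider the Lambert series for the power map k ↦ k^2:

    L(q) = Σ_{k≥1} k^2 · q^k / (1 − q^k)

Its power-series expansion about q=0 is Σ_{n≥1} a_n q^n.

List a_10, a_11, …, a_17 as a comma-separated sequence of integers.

q^10  k|10↦f(k): 10:100 5:25 2:4 1:1  a_10=130
q^11  k|11↦f(k): 1:1 11:121  a_11=122
[q^12] f(1)=1,f(2)=4,f(3)=9,f(4)=16,f(6)=36,f(12)=144 ⇒ 210
d|13:{1,13}  Σf=1+169=170
n=14: 1·14 2·7 7·2 14·1  f→[1+4+49+196]=250
[q^15] f(15)=225,f(5)=25,f(3)=9,f(1)=1 ⇒ 260
n=16: 16·1 8·2 4·4 2·8 1·16  f→[256+64+16+4+1]=341
n=17: 17·1 1·17  f→[289+1]=290

130, 122, 210, 170, 250, 260, 341, 290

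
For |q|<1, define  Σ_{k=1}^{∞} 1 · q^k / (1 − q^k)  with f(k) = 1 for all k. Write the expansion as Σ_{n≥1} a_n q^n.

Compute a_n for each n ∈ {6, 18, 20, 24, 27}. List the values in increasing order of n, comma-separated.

[q^6] f(1)=1,f(2)=1,f(3)=1,f(6)=1 ⇒ 4
d|18:{18,9,6,3,2,1}  Σf=1+1+1+1+1+1=6
d|20:{1,2,4,5,10,20}  Σf=1+1+1+1+1+1=6
[q^24] f(1)=1,f(2)=1,f(3)=1,f(4)=1,f(6)=1,f(8)=1,f(12)=1,f(24)=1 ⇒ 8
[q^27] f(27)=1,f(9)=1,f(3)=1,f(1)=1 ⇒ 4

4, 6, 6, 8, 4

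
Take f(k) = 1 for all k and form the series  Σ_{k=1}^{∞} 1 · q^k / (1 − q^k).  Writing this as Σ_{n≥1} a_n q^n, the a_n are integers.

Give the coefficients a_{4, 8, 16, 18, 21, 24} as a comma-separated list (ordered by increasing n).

3, 4, 5, 6, 4, 8

d|4:{1,2,4}  Σf=1+1+1=3
[q^8] f(8)=1,f(4)=1,f(2)=1,f(1)=1 ⇒ 4
n=16: 16·1 8·2 4·4 2·8 1·16  f→[1+1+1+1+1]=5
d|18:{18,9,6,3,2,1}  Σf=1+1+1+1+1+1=6
n=21: 21·1 7·3 3·7 1·21  f→[1+1+1+1]=4
n=24: 1·24 2·12 3·8 4·6 6·4 8·3 12·2 24·1  f→[1+1+1+1+1+1+1+1]=8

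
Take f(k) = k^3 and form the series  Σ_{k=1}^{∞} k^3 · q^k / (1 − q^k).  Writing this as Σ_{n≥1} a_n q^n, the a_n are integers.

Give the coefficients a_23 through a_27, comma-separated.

12168, 16380, 15751, 19782, 20440

n=23: 1·23 23·1  f→[1+12167]=12168
n=24: 1·24 2·12 3·8 4·6 6·4 8·3 12·2 24·1  f→[1+8+27+64+216+512+1728+13824]=16380
[q^25] f(1)=1,f(5)=125,f(25)=15625 ⇒ 15751
d|26:{26,13,2,1}  Σf=17576+2197+8+1=19782
n=27: 27·1 9·3 3·9 1·27  f→[19683+729+27+1]=20440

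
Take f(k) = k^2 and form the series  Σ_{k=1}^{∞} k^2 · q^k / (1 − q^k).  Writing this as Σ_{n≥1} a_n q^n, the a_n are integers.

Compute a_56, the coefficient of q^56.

n=56: 1·56 2·28 4·14 7·8 8·7 14·4 28·2 56·1  f→[1+4+16+49+64+196+784+3136]=4250

a_56 = 4250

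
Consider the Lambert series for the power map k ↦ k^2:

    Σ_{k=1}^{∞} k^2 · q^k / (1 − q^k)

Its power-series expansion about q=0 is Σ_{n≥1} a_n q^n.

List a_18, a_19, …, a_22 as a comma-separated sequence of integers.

n=18: 18·1 9·2 6·3 3·6 2·9 1·18  f→[324+81+36+9+4+1]=455
q^19  k|19↦f(k): 19:361 1:1  a_19=362
d|20:{20,10,5,4,2,1}  Σf=400+100+25+16+4+1=546
n=21: 21·1 7·3 3·7 1·21  f→[441+49+9+1]=500
n=22: 22·1 11·2 2·11 1·22  f→[484+121+4+1]=610

455, 362, 546, 500, 610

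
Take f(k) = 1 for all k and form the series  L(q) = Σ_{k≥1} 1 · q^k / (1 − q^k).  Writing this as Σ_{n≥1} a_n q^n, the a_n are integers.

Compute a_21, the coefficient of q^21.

q^21  k|21↦f(k): 1:1 3:1 7:1 21:1  a_21=4

a_21 = 4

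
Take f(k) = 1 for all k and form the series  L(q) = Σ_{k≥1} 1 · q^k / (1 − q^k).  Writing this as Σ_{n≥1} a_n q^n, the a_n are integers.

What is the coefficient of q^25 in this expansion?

d|25:{1,5,25}  Σf=1+1+1=3

a_25 = 3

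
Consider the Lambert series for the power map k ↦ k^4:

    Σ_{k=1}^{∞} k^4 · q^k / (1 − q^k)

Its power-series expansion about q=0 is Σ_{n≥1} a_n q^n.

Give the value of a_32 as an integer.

a_32 = 1118481

q^32  k|32↦f(k): 32:1048576 16:65536 8:4096 4:256 2:16 1:1  a_32=1118481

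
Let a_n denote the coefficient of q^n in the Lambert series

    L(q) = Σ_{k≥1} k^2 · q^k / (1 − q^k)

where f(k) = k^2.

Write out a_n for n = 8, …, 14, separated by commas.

d|8:{8,4,2,1}  Σf=64+16+4+1=85
q^9  k|9↦f(k): 9:81 3:9 1:1  a_9=91
q^10  k|10↦f(k): 10:100 5:25 2:4 1:1  a_10=130
d|11:{1,11}  Σf=1+121=122
[q^12] f(1)=1,f(2)=4,f(3)=9,f(4)=16,f(6)=36,f(12)=144 ⇒ 210
d|13:{1,13}  Σf=1+169=170
q^14  k|14↦f(k): 1:1 2:4 7:49 14:196  a_14=250

85, 91, 130, 122, 210, 170, 250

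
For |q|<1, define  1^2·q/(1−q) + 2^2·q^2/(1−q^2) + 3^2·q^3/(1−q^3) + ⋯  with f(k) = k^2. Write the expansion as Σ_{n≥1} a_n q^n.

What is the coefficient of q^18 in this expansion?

q^18  k|18↦f(k): 18:324 9:81 6:36 3:9 2:4 1:1  a_18=455

a_18 = 455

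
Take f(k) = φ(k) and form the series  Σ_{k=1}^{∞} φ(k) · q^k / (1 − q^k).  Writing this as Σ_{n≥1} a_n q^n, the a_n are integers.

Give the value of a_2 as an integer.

n=2: 1·2 2·1  φ→[1+1]=2

a_2 = 2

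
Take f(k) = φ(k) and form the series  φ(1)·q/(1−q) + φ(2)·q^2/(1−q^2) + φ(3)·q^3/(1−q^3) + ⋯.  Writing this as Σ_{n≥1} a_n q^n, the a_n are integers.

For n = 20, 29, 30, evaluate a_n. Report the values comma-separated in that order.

d|20:{1,2,4,5,10,20}  Σφ=1+1+2+4+4+8=20
d|29:{1,29}  Σφ=1+28=29
[q^30] φ(30)=8,φ(15)=8,φ(10)=4,φ(6)=2,φ(5)=4,φ(3)=2,φ(2)=1,φ(1)=1 ⇒ 30

20, 29, 30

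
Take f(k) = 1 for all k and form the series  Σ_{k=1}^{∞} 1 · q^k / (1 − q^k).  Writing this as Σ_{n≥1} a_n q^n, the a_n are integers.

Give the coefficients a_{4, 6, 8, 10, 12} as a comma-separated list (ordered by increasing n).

[q^4] f(1)=1,f(2)=1,f(4)=1 ⇒ 3
[q^6] f(1)=1,f(2)=1,f(3)=1,f(6)=1 ⇒ 4
d|8:{1,2,4,8}  Σf=1+1+1+1=4
[q^10] f(10)=1,f(5)=1,f(2)=1,f(1)=1 ⇒ 4
n=12: 12·1 6·2 4·3 3·4 2·6 1·12  f→[1+1+1+1+1+1]=6

3, 4, 4, 4, 6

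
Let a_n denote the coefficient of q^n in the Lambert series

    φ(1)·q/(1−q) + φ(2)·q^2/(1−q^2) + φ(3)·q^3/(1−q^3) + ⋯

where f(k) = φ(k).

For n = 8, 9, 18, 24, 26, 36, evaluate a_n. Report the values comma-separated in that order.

d|8:{8,4,2,1}  Σφ=4+2+1+1=8
q^9  k|9↦φ(k): 9:6 3:2 1:1  a_9=9
q^18  k|18↦φ(k): 18:6 9:6 6:2 3:2 2:1 1:1  a_18=18
[q^24] φ(24)=8,φ(12)=4,φ(8)=4,φ(6)=2,φ(4)=2,φ(3)=2,φ(2)=1,φ(1)=1 ⇒ 24
q^26  k|26↦φ(k): 26:12 13:12 2:1 1:1  a_26=26
[q^36] φ(1)=1,φ(2)=1,φ(3)=2,φ(4)=2,φ(6)=2,φ(9)=6,φ(12)=4,φ(18)=6,φ(36)=12 ⇒ 36

8, 9, 18, 24, 26, 36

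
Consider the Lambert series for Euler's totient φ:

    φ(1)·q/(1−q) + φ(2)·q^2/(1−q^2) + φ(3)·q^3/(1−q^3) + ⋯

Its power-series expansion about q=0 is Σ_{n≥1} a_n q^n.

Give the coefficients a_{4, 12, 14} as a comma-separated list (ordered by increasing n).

d|4:{4,2,1}  Σφ=2+1+1=4
n=12: 12·1 6·2 4·3 3·4 2·6 1·12  φ→[4+2+2+2+1+1]=12
q^14  k|14↦φ(k): 14:6 7:6 2:1 1:1  a_14=14

4, 12, 14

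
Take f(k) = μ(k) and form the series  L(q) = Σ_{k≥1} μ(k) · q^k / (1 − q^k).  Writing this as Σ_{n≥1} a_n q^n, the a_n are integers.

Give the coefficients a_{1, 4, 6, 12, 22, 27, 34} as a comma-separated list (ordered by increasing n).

n=1: 1·1  μ→[1]=1
n=4: 1·4 2·2 4·1  μ→[1+(-1)+0]=0
q^6  k|6↦μ(k): 6:1 3:-1 2:-1 1:1  a_6=0
q^12  k|12↦μ(k): 1:1 2:-1 3:-1 4:0 6:1 12:0  a_12=0
q^22  k|22↦μ(k): 1:1 2:-1 11:-1 22:1  a_22=0
[q^27] μ(27)=0,μ(9)=0,μ(3)=-1,μ(1)=1 ⇒ 0
d|34:{1,2,17,34}  Σμ=1+(-1)+(-1)+1=0

1, 0, 0, 0, 0, 0, 0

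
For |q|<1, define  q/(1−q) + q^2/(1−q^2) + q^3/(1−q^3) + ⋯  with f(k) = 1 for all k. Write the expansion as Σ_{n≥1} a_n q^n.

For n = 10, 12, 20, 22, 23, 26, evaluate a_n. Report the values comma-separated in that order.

4, 6, 6, 4, 2, 4

n=10: 10·1 5·2 2·5 1·10  f→[1+1+1+1]=4
n=12: 1·12 2·6 3·4 4·3 6·2 12·1  f→[1+1+1+1+1+1]=6
n=20: 1·20 2·10 4·5 5·4 10·2 20·1  f→[1+1+1+1+1+1]=6
d|22:{22,11,2,1}  Σf=1+1+1+1=4
d|23:{23,1}  Σf=1+1=2
q^26  k|26↦f(k): 1:1 2:1 13:1 26:1  a_26=4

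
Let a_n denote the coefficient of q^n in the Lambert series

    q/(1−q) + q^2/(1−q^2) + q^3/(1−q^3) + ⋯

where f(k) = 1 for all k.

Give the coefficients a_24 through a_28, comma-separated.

d|24:{1,2,3,4,6,8,12,24}  Σf=1+1+1+1+1+1+1+1=8
[q^25] f(25)=1,f(5)=1,f(1)=1 ⇒ 3
d|26:{1,2,13,26}  Σf=1+1+1+1=4
d|27:{1,3,9,27}  Σf=1+1+1+1=4
d|28:{1,2,4,7,14,28}  Σf=1+1+1+1+1+1=6

8, 3, 4, 4, 6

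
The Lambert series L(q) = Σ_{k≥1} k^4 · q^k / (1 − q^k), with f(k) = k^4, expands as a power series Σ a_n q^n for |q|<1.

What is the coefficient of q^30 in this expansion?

q^30  k|30↦f(k): 1:1 2:16 3:81 5:625 6:1296 10:10000 15:50625 30:810000  a_30=872644

a_30 = 872644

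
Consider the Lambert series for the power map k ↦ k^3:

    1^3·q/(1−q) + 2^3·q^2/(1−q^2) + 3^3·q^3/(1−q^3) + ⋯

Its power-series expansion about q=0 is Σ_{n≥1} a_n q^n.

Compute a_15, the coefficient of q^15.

a_15 = 3528

n=15: 1·15 3·5 5·3 15·1  f→[1+27+125+3375]=3528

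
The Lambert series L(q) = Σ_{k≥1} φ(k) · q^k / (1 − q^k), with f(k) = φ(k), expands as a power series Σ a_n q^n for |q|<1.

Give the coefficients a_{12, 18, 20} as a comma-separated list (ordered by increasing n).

[q^12] φ(12)=4,φ(6)=2,φ(4)=2,φ(3)=2,φ(2)=1,φ(1)=1 ⇒ 12
d|18:{18,9,6,3,2,1}  Σφ=6+6+2+2+1+1=18
n=20: 20·1 10·2 5·4 4·5 2·10 1·20  φ→[8+4+4+2+1+1]=20

12, 18, 20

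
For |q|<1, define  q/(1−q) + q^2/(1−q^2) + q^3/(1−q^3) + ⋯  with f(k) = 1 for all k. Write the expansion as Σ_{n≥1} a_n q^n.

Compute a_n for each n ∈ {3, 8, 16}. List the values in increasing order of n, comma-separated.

2, 4, 5

[q^3] f(1)=1,f(3)=1 ⇒ 2
n=8: 8·1 4·2 2·4 1·8  f→[1+1+1+1]=4
[q^16] f(1)=1,f(2)=1,f(4)=1,f(8)=1,f(16)=1 ⇒ 5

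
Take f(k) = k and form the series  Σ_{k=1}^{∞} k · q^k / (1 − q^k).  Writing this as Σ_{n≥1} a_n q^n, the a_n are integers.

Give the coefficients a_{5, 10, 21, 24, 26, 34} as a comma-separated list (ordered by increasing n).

[q^5] f(1)=1,f(5)=5 ⇒ 6
[q^10] f(10)=10,f(5)=5,f(2)=2,f(1)=1 ⇒ 18
n=21: 1·21 3·7 7·3 21·1  f→[1+3+7+21]=32
n=24: 24·1 12·2 8·3 6·4 4·6 3·8 2·12 1·24  f→[24+12+8+6+4+3+2+1]=60
n=26: 26·1 13·2 2·13 1·26  f→[26+13+2+1]=42
[q^34] f(34)=34,f(17)=17,f(2)=2,f(1)=1 ⇒ 54

6, 18, 32, 60, 42, 54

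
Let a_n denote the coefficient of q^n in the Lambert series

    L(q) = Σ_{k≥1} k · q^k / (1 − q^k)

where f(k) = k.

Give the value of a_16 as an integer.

a_16 = 31

n=16: 16·1 8·2 4·4 2·8 1·16  f→[16+8+4+2+1]=31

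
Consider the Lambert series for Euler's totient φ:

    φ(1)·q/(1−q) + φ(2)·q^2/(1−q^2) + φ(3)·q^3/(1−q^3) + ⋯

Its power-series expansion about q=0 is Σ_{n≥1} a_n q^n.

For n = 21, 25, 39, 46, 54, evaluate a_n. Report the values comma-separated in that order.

q^21  k|21↦φ(k): 1:1 3:2 7:6 21:12  a_21=21
[q^25] φ(1)=1,φ(5)=4,φ(25)=20 ⇒ 25
[q^39] φ(1)=1,φ(3)=2,φ(13)=12,φ(39)=24 ⇒ 39
q^46  k|46↦φ(k): 1:1 2:1 23:22 46:22  a_46=46
q^54  k|54↦φ(k): 54:18 27:18 18:6 9:6 6:2 3:2 2:1 1:1  a_54=54

21, 25, 39, 46, 54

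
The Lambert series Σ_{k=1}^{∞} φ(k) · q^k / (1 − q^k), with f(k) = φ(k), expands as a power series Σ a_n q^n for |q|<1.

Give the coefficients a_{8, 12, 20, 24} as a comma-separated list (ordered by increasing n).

n=8: 1·8 2·4 4·2 8·1  φ→[1+1+2+4]=8
[q^12] φ(1)=1,φ(2)=1,φ(3)=2,φ(4)=2,φ(6)=2,φ(12)=4 ⇒ 12
d|20:{20,10,5,4,2,1}  Σφ=8+4+4+2+1+1=20
[q^24] φ(24)=8,φ(12)=4,φ(8)=4,φ(6)=2,φ(4)=2,φ(3)=2,φ(2)=1,φ(1)=1 ⇒ 24

8, 12, 20, 24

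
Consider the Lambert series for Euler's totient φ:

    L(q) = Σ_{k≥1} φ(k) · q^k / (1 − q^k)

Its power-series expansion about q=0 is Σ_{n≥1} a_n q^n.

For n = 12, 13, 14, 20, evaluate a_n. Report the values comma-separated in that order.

n=12: 12·1 6·2 4·3 3·4 2·6 1·12  φ→[4+2+2+2+1+1]=12
n=13: 1·13 13·1  φ→[1+12]=13
[q^14] φ(1)=1,φ(2)=1,φ(7)=6,φ(14)=6 ⇒ 14
[q^20] φ(1)=1,φ(2)=1,φ(4)=2,φ(5)=4,φ(10)=4,φ(20)=8 ⇒ 20

12, 13, 14, 20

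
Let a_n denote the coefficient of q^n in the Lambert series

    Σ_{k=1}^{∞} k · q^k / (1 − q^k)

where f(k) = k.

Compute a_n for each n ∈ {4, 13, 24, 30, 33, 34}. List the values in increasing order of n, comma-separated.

d|4:{4,2,1}  Σf=4+2+1=7
q^13  k|13↦f(k): 13:13 1:1  a_13=14
n=24: 24·1 12·2 8·3 6·4 4·6 3·8 2·12 1·24  f→[24+12+8+6+4+3+2+1]=60
n=30: 1·30 2·15 3·10 5·6 6·5 10·3 15·2 30·1  f→[1+2+3+5+6+10+15+30]=72
d|33:{33,11,3,1}  Σf=33+11+3+1=48
q^34  k|34↦f(k): 34:34 17:17 2:2 1:1  a_34=54

7, 14, 60, 72, 48, 54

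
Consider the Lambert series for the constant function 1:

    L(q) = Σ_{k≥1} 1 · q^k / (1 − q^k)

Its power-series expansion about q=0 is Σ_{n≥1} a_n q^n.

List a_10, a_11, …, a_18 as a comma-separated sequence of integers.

4, 2, 6, 2, 4, 4, 5, 2, 6

q^10  k|10↦f(k): 1:1 2:1 5:1 10:1  a_10=4
d|11:{11,1}  Σf=1+1=2
n=12: 1·12 2·6 3·4 4·3 6·2 12·1  f→[1+1+1+1+1+1]=6
n=13: 1·13 13·1  f→[1+1]=2
[q^14] f(1)=1,f(2)=1,f(7)=1,f(14)=1 ⇒ 4
n=15: 15·1 5·3 3·5 1·15  f→[1+1+1+1]=4
q^16  k|16↦f(k): 16:1 8:1 4:1 2:1 1:1  a_16=5
d|17:{1,17}  Σf=1+1=2
q^18  k|18↦f(k): 1:1 2:1 3:1 6:1 9:1 18:1  a_18=6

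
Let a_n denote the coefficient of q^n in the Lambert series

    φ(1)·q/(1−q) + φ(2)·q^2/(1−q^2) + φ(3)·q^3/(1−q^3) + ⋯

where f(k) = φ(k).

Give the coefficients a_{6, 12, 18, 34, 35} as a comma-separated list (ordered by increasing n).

[q^6] φ(1)=1,φ(2)=1,φ(3)=2,φ(6)=2 ⇒ 6
d|12:{12,6,4,3,2,1}  Σφ=4+2+2+2+1+1=12
q^18  k|18↦φ(k): 18:6 9:6 6:2 3:2 2:1 1:1  a_18=18
q^34  k|34↦φ(k): 34:16 17:16 2:1 1:1  a_34=34
d|35:{1,5,7,35}  Σφ=1+4+6+24=35

6, 12, 18, 34, 35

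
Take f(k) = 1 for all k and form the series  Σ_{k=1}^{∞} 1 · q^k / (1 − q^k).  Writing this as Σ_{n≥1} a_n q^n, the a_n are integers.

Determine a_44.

a_44 = 6

d|44:{1,2,4,11,22,44}  Σf=1+1+1+1+1+1=6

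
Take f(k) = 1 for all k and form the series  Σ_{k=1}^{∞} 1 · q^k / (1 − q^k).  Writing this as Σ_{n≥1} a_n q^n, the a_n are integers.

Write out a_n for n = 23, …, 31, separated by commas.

q^23  k|23↦f(k): 1:1 23:1  a_23=2
[q^24] f(24)=1,f(12)=1,f(8)=1,f(6)=1,f(4)=1,f(3)=1,f(2)=1,f(1)=1 ⇒ 8
[q^25] f(1)=1,f(5)=1,f(25)=1 ⇒ 3
n=26: 26·1 13·2 2·13 1·26  f→[1+1+1+1]=4
[q^27] f(27)=1,f(9)=1,f(3)=1,f(1)=1 ⇒ 4
q^28  k|28↦f(k): 28:1 14:1 7:1 4:1 2:1 1:1  a_28=6
[q^29] f(1)=1,f(29)=1 ⇒ 2
n=30: 30·1 15·2 10·3 6·5 5·6 3·10 2·15 1·30  f→[1+1+1+1+1+1+1+1]=8
d|31:{31,1}  Σf=1+1=2

2, 8, 3, 4, 4, 6, 2, 8, 2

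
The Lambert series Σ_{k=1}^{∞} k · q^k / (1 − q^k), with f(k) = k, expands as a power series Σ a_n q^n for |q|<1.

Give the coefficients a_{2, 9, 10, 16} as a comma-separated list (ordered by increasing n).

3, 13, 18, 31

n=2: 2·1 1·2  f→[2+1]=3
q^9  k|9↦f(k): 9:9 3:3 1:1  a_9=13
q^10  k|10↦f(k): 1:1 2:2 5:5 10:10  a_10=18
n=16: 16·1 8·2 4·4 2·8 1·16  f→[16+8+4+2+1]=31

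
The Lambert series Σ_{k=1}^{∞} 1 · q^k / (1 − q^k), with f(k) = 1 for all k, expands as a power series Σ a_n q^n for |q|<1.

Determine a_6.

a_6 = 4

n=6: 1·6 2·3 3·2 6·1  f→[1+1+1+1]=4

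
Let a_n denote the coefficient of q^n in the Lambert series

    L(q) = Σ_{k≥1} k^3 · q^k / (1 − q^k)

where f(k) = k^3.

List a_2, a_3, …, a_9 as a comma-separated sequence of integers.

9, 28, 73, 126, 252, 344, 585, 757

d|2:{1,2}  Σf=1+8=9
q^3  k|3↦f(k): 1:1 3:27  a_3=28
q^4  k|4↦f(k): 4:64 2:8 1:1  a_4=73
[q^5] f(5)=125,f(1)=1 ⇒ 126
q^6  k|6↦f(k): 6:216 3:27 2:8 1:1  a_6=252
n=7: 7·1 1·7  f→[343+1]=344
q^8  k|8↦f(k): 1:1 2:8 4:64 8:512  a_8=585
d|9:{1,3,9}  Σf=1+27+729=757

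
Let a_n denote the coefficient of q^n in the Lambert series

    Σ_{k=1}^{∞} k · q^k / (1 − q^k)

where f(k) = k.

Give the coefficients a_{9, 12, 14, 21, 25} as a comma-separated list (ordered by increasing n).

13, 28, 24, 32, 31

n=9: 1·9 3·3 9·1  f→[1+3+9]=13
n=12: 12·1 6·2 4·3 3·4 2·6 1·12  f→[12+6+4+3+2+1]=28
n=14: 1·14 2·7 7·2 14·1  f→[1+2+7+14]=24
n=21: 1·21 3·7 7·3 21·1  f→[1+3+7+21]=32
q^25  k|25↦f(k): 1:1 5:5 25:25  a_25=31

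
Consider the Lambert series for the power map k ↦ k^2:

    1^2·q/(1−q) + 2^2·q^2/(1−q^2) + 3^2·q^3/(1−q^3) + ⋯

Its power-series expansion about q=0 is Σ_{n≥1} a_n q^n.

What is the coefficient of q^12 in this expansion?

a_12 = 210

d|12:{1,2,3,4,6,12}  Σf=1+4+9+16+36+144=210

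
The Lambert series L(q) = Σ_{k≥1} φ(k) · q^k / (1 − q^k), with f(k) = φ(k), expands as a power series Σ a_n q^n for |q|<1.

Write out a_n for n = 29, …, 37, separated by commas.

n=29: 29·1 1·29  φ→[28+1]=29
q^30  k|30↦φ(k): 30:8 15:8 10:4 6:2 5:4 3:2 2:1 1:1  a_30=30
d|31:{31,1}  Σφ=30+1=31
q^32  k|32↦φ(k): 32:16 16:8 8:4 4:2 2:1 1:1  a_32=32
d|33:{33,11,3,1}  Σφ=20+10+2+1=33
d|34:{34,17,2,1}  Σφ=16+16+1+1=34
n=35: 35·1 7·5 5·7 1·35  φ→[24+6+4+1]=35
d|36:{36,18,12,9,6,4,3,2,1}  Σφ=12+6+4+6+2+2+2+1+1=36
[q^37] φ(37)=36,φ(1)=1 ⇒ 37

29, 30, 31, 32, 33, 34, 35, 36, 37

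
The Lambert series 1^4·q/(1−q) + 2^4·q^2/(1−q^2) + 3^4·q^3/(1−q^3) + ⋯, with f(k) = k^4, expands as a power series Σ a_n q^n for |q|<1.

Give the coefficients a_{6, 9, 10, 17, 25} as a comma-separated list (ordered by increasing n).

q^6  k|6↦f(k): 6:1296 3:81 2:16 1:1  a_6=1394
[q^9] f(1)=1,f(3)=81,f(9)=6561 ⇒ 6643
n=10: 1·10 2·5 5·2 10·1  f→[1+16+625+10000]=10642
q^17  k|17↦f(k): 17:83521 1:1  a_17=83522
[q^25] f(1)=1,f(5)=625,f(25)=390625 ⇒ 391251

1394, 6643, 10642, 83522, 391251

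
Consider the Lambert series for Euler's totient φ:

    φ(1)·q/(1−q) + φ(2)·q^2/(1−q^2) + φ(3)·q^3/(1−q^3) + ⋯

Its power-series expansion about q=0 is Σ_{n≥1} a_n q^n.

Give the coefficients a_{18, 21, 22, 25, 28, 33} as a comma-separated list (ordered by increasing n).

n=18: 18·1 9·2 6·3 3·6 2·9 1·18  φ→[6+6+2+2+1+1]=18
d|21:{21,7,3,1}  Σφ=12+6+2+1=21
q^22  k|22↦φ(k): 1:1 2:1 11:10 22:10  a_22=22
q^25  k|25↦φ(k): 25:20 5:4 1:1  a_25=25
d|28:{28,14,7,4,2,1}  Σφ=12+6+6+2+1+1=28
d|33:{1,3,11,33}  Σφ=1+2+10+20=33

18, 21, 22, 25, 28, 33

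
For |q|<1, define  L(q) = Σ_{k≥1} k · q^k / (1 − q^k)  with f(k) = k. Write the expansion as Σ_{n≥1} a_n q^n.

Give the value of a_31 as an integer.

q^31  k|31↦f(k): 1:1 31:31  a_31=32

a_31 = 32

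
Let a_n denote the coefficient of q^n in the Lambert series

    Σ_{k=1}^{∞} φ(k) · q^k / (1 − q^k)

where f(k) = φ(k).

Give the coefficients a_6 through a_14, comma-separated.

q^6  k|6↦φ(k): 6:2 3:2 2:1 1:1  a_6=6
q^7  k|7↦φ(k): 7:6 1:1  a_7=7
[q^8] φ(8)=4,φ(4)=2,φ(2)=1,φ(1)=1 ⇒ 8
n=9: 9·1 3·3 1·9  φ→[6+2+1]=9
q^10  k|10↦φ(k): 10:4 5:4 2:1 1:1  a_10=10
d|11:{1,11}  Σφ=1+10=11
[q^12] φ(1)=1,φ(2)=1,φ(3)=2,φ(4)=2,φ(6)=2,φ(12)=4 ⇒ 12
[q^13] φ(13)=12,φ(1)=1 ⇒ 13
[q^14] φ(14)=6,φ(7)=6,φ(2)=1,φ(1)=1 ⇒ 14

6, 7, 8, 9, 10, 11, 12, 13, 14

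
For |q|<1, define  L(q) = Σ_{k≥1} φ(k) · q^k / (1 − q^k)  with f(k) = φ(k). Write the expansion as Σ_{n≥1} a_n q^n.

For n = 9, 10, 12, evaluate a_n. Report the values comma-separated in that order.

n=9: 9·1 3·3 1·9  φ→[6+2+1]=9
q^10  k|10↦φ(k): 1:1 2:1 5:4 10:4  a_10=10
n=12: 1·12 2·6 3·4 4·3 6·2 12·1  φ→[1+1+2+2+2+4]=12

9, 10, 12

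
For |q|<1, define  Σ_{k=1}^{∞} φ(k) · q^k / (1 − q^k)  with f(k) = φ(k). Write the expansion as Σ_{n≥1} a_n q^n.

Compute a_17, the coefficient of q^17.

d|17:{1,17}  Σφ=1+16=17

a_17 = 17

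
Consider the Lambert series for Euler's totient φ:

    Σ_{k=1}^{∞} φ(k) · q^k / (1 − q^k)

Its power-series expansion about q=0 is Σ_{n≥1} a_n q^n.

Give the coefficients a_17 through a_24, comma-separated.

q^17  k|17↦φ(k): 1:1 17:16  a_17=17
[q^18] φ(1)=1,φ(2)=1,φ(3)=2,φ(6)=2,φ(9)=6,φ(18)=6 ⇒ 18
d|19:{19,1}  Σφ=18+1=19
d|20:{20,10,5,4,2,1}  Σφ=8+4+4+2+1+1=20
q^21  k|21↦φ(k): 1:1 3:2 7:6 21:12  a_21=21
q^22  k|22↦φ(k): 1:1 2:1 11:10 22:10  a_22=22
q^23  k|23↦φ(k): 23:22 1:1  a_23=23
d|24:{24,12,8,6,4,3,2,1}  Σφ=8+4+4+2+2+2+1+1=24

17, 18, 19, 20, 21, 22, 23, 24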